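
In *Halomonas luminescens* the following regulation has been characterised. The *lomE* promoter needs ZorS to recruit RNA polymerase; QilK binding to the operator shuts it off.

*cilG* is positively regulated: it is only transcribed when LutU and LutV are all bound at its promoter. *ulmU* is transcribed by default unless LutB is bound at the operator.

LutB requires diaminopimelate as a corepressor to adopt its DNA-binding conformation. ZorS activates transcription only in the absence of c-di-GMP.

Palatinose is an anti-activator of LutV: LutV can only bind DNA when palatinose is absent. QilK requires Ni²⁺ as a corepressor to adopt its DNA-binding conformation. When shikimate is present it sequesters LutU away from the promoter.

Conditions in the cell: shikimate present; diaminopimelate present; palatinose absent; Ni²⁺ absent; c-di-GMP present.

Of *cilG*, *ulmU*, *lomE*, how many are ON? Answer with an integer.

Shikimate is present, so LutU is inactive.
Palatinose is absent, so LutV is active.
Required activator LutU is absent, so *cilG* is not transcribed.
→ *cilG* is OFF.
Diaminopimelate is present, so LutB is active.
With repressor LutB bound, *ulmU* is not transcribed.
→ *ulmU* is OFF.
c-di-GMP is present, so ZorS is inactive.
Ni²⁺ is absent, so QilK is inactive.
Required activator ZorS is absent, so *lomE* is not transcribed.
→ *lomE* is OFF.
0 of the 3 genes are transcribed.

0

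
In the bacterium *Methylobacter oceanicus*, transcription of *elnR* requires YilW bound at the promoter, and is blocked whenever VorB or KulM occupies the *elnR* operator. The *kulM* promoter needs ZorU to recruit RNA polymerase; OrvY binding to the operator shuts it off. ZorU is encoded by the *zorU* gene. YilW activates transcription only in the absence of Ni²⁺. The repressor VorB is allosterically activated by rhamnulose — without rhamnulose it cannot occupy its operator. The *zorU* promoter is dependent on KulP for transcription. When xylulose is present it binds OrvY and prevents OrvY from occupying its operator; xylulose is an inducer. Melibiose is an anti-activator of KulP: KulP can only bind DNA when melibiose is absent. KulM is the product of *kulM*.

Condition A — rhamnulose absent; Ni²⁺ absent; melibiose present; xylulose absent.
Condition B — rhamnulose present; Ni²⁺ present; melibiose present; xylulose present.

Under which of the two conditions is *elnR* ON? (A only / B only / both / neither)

Condition A:
Rhamnulose is absent, so VorB is inactive.
Ni²⁺ is absent, so YilW is active.
Melibiose is present, so KulP is inactive.
Required activator KulP is absent, so *zorU* is not transcribed.
So ZorU is not produced.
Xylulose is absent, so OrvY is active.
With repressor OrvY bound, *kulM* is not transcribed.
So KulM is not produced.
No repressor is bound and YilW is active, so *elnR* is transcribed.
→ *elnR* is ON in A.
Condition B:
Rhamnulose is present, so VorB is active.
Ni²⁺ is present, so YilW is inactive.
Melibiose is present, so KulP is inactive.
Required activator KulP is absent, so *zorU* is not transcribed.
So ZorU is not produced.
Xylulose is present, so OrvY is inactive.
Required activator ZorU is absent, so *kulM* is not transcribed.
So KulM is not produced.
With repressor VorB bound, *elnR* is not transcribed.
→ *elnR* is OFF in B.

A only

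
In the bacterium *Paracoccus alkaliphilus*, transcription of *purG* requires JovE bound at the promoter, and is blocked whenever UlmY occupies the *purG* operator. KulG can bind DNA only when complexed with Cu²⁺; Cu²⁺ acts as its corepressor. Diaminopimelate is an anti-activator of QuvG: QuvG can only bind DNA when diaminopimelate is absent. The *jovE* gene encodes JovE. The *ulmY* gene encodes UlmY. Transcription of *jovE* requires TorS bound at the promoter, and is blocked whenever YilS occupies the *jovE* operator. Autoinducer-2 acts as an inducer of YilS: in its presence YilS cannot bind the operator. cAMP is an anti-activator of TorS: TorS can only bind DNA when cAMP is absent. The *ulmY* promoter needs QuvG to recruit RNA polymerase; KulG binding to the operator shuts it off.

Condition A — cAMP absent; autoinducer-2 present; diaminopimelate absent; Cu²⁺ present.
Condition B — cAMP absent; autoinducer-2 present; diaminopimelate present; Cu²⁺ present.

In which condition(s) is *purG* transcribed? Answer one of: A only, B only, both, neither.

Condition A:
cAMP is absent, so TorS is active.
Autoinducer-2 is present, so YilS is inactive.
No repressor is bound and TorS is active, so *jovE* is transcribed.
So JovE is produced and active.
Diaminopimelate is absent, so QuvG is active.
Cu²⁺ is present, so KulG is active.
With repressor KulG bound, *ulmY* is not transcribed.
So UlmY is not produced.
No repressor is bound and JovE is active, so *purG* is transcribed.
→ *purG* is ON in A.
Condition B:
cAMP is absent, so TorS is active.
Autoinducer-2 is present, so YilS is inactive.
No repressor is bound and TorS is active, so *jovE* is transcribed.
So JovE is produced and active.
Diaminopimelate is present, so QuvG is inactive.
Cu²⁺ is present, so KulG is active.
With repressor KulG bound, *ulmY* is not transcribed.
So UlmY is not produced.
No repressor is bound and JovE is active, so *purG* is transcribed.
→ *purG* is ON in B.

both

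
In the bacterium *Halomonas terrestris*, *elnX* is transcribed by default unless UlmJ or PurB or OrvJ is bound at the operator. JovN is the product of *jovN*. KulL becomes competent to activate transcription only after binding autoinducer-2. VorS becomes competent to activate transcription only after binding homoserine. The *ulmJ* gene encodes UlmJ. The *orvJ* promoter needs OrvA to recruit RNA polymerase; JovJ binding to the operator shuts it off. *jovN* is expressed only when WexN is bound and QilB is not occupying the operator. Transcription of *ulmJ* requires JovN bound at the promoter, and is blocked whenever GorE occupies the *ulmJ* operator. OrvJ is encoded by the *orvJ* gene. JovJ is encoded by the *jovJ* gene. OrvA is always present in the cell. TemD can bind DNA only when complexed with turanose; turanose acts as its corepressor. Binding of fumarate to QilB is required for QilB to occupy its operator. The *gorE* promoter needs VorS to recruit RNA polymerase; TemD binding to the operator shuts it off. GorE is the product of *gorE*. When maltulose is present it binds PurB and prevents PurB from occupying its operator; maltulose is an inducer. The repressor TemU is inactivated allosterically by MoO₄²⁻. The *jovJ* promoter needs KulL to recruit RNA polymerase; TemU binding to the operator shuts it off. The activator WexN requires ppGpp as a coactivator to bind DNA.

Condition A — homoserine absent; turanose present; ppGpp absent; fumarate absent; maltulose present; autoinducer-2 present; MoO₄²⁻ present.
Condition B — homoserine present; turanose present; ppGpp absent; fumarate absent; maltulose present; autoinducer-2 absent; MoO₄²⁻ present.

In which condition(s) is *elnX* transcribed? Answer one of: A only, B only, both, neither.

A only

Condition A:
Homoserine is absent, so VorS is inactive.
Turanose is present, so TemD is active.
With repressor TemD bound, *gorE* is not transcribed.
So GorE is not produced.
ppGpp is absent, so WexN is inactive.
Fumarate is absent, so QilB is inactive.
Required activator WexN is absent, so *jovN* is not transcribed.
So JovN is not produced.
Required activator JovN is absent, so *ulmJ* is not transcribed.
So UlmJ is not produced.
Maltulose is present, so PurB is inactive.
OrvA is produced constitutively and is active.
Autoinducer-2 is present, so KulL is active.
MoO₄²⁻ is present, so TemU is inactive.
No repressor is bound and KulL is active, so *jovJ* is transcribed.
So JovJ is produced and active.
With repressor JovJ bound, *orvJ* is not transcribed.
So OrvJ is not produced.
With no repressor bound, *elnX* is transcribed.
→ *elnX* is ON in A.
Condition B:
Homoserine is present, so VorS is active.
Turanose is present, so TemD is active.
With repressor TemD bound, *gorE* is not transcribed.
So GorE is not produced.
ppGpp is absent, so WexN is inactive.
Fumarate is absent, so QilB is inactive.
Required activator WexN is absent, so *jovN* is not transcribed.
So JovN is not produced.
Required activator JovN is absent, so *ulmJ* is not transcribed.
So UlmJ is not produced.
Maltulose is present, so PurB is inactive.
OrvA is produced constitutively and is active.
Autoinducer-2 is absent, so KulL is inactive.
MoO₄²⁻ is present, so TemU is inactive.
Required activator KulL is absent, so *jovJ* is not transcribed.
So JovJ is not produced.
No repressor is bound and OrvA is active, so *orvJ* is transcribed.
So OrvJ is produced and active.
With repressor OrvJ bound, *elnX* is not transcribed.
→ *elnX* is OFF in B.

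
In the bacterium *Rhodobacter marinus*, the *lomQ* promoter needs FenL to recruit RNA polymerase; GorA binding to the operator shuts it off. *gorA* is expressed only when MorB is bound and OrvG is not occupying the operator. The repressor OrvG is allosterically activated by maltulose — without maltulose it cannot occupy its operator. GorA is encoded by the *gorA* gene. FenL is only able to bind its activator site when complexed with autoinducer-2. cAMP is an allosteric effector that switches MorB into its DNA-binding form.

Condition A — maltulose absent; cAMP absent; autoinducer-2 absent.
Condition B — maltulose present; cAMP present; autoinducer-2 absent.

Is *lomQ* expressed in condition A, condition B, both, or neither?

neither

Condition A:
Maltulose is absent, so OrvG is inactive.
cAMP is absent, so MorB is inactive.
Required activator MorB is absent, so *gorA* is not transcribed.
So GorA is not produced.
Autoinducer-2 is absent, so FenL is inactive.
Required activator FenL is absent, so *lomQ* is not transcribed.
→ *lomQ* is OFF in A.
Condition B:
Maltulose is present, so OrvG is active.
cAMP is present, so MorB is active.
With repressor OrvG bound, *gorA* is not transcribed.
So GorA is not produced.
Autoinducer-2 is absent, so FenL is inactive.
Required activator FenL is absent, so *lomQ* is not transcribed.
→ *lomQ* is OFF in B.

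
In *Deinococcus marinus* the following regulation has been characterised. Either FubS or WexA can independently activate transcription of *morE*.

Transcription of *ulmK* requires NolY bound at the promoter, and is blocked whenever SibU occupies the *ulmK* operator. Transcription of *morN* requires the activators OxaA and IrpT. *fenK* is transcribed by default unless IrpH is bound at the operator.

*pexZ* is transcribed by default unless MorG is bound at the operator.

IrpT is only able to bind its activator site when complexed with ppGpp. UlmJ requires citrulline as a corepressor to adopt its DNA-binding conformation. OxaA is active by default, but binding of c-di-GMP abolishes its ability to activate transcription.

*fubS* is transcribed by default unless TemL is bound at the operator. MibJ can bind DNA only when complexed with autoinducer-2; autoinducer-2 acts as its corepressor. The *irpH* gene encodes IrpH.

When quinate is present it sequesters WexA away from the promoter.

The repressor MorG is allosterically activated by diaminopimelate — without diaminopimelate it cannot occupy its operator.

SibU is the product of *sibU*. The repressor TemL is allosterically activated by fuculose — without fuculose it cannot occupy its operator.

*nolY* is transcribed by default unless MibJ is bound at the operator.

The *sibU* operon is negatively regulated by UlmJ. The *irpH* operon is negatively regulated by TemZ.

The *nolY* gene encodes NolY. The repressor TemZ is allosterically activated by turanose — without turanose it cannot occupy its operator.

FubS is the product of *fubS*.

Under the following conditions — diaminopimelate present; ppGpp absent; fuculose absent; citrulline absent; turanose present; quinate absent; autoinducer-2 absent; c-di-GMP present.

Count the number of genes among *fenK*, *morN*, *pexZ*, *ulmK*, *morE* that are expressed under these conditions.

Turanose is present, so TemZ is active.
With repressor TemZ bound, *irpH* is not transcribed.
So IrpH is not produced.
With no repressor bound, *fenK* is transcribed.
→ *fenK* is ON.
c-di-GMP is present, so OxaA is inactive.
ppGpp is absent, so IrpT is inactive.
Required activator OxaA is absent, so *morN* is not transcribed.
→ *morN* is OFF.
Diaminopimelate is present, so MorG is active.
With repressor MorG bound, *pexZ* is not transcribed.
→ *pexZ* is OFF.
Autoinducer-2 is absent, so MibJ is inactive.
With no repressor bound, *nolY* is transcribed.
So NolY is produced and active.
Citrulline is absent, so UlmJ is inactive.
With no repressor bound, *sibU* is transcribed.
So SibU is produced and active.
With repressor SibU bound, *ulmK* is not transcribed.
→ *ulmK* is OFF.
Fuculose is absent, so TemL is inactive.
With no repressor bound, *fubS* is transcribed.
So FubS is produced and active.
Quinate is absent, so WexA is active.
Activator FubS is present, so *morE* is transcribed.
→ *morE* is ON.
2 of the 5 genes are transcribed.

2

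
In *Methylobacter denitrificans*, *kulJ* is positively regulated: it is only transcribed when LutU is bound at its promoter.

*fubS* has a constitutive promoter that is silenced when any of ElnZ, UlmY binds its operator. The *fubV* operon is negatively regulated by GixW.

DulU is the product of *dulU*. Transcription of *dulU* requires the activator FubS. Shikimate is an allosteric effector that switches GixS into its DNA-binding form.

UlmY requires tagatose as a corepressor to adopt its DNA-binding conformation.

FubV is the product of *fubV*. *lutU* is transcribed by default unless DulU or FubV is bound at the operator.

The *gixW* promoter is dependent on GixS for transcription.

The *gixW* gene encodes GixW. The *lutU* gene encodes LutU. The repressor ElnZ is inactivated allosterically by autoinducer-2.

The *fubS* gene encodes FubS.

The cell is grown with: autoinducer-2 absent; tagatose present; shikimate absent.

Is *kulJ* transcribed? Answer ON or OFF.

Autoinducer-2 is absent, so ElnZ is active.
Tagatose is present, so UlmY is active.
With repressor ElnZ bound, *fubS* is not transcribed.
So FubS is not produced.
Required activator FubS is absent, so *dulU* is not transcribed.
So DulU is not produced.
Shikimate is absent, so GixS is inactive.
Required activator GixS is absent, so *gixW* is not transcribed.
So GixW is not produced.
With no repressor bound, *fubV* is transcribed.
So FubV is produced and active.
With repressor FubV bound, *lutU* is not transcribed.
So LutU is not produced.
Required activator LutU is absent, so *kulJ* is not transcribed.

OFF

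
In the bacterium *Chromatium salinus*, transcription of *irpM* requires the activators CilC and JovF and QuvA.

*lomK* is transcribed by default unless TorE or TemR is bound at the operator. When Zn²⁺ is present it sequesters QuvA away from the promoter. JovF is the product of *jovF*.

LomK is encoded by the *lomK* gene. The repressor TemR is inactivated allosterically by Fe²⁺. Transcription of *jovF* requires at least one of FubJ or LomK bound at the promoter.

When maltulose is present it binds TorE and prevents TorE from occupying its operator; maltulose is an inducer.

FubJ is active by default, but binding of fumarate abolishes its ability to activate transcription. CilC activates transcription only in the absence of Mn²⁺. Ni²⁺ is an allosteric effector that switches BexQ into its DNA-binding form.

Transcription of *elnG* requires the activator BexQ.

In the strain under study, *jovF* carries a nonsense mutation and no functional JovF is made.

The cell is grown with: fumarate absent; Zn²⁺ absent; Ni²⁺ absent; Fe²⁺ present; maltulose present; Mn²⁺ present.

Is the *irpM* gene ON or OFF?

OFF

Mn²⁺ is present, so CilC is inactive.
JovF is non-functional in this strain, so it has no effect.
Zn²⁺ is absent, so QuvA is active.
Required activator CilC is absent, so *irpM* is not transcribed.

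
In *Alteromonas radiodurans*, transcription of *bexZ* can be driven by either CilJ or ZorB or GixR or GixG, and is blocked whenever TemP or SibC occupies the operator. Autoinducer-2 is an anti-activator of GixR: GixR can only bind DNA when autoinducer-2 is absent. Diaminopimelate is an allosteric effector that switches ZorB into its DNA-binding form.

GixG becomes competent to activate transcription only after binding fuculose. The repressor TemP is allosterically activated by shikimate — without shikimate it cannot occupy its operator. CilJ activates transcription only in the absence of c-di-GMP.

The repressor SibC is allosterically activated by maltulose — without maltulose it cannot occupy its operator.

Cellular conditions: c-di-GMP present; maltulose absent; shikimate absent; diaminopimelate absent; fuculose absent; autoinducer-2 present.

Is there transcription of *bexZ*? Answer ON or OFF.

c-di-GMP is present, so CilJ is inactive.
Diaminopimelate is absent, so ZorB is inactive.
Autoinducer-2 is present, so GixR is inactive.
Fuculose is absent, so GixG is inactive.
Shikimate is absent, so TemP is inactive.
Maltulose is absent, so SibC is inactive.
No activator is available at the *bexZ* promoter, so *bexZ* is not transcribed.

OFF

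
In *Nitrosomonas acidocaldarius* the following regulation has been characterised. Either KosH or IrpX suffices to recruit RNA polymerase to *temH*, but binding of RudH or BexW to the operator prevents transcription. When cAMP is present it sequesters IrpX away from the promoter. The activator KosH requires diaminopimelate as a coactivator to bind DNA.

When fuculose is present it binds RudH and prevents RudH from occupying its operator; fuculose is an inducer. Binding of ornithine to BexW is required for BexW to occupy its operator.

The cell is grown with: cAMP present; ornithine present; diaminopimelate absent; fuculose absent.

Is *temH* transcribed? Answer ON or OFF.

Fuculose is absent, so RudH is active.
Diaminopimelate is absent, so KosH is inactive.
Ornithine is present, so BexW is active.
cAMP is present, so IrpX is inactive.
With repressor RudH bound, *temH* is not transcribed.

OFF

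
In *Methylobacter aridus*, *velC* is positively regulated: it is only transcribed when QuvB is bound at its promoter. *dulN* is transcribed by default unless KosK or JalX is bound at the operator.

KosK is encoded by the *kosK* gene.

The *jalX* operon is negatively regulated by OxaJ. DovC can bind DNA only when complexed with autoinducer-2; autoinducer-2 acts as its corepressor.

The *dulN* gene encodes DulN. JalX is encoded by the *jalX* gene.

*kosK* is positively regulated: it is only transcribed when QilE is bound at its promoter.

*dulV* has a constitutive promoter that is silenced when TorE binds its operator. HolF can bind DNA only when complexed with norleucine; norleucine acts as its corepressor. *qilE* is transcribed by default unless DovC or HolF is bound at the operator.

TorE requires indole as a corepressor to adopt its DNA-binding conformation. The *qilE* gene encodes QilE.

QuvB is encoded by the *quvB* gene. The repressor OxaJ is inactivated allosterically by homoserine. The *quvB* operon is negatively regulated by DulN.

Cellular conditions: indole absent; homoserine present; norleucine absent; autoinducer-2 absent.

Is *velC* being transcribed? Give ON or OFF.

Autoinducer-2 is absent, so DovC is inactive.
Norleucine is absent, so HolF is inactive.
With no repressor bound, *qilE* is transcribed.
So QilE is produced and active.
No repressor is bound and QilE is active, so *kosK* is transcribed.
So KosK is produced and active.
Homoserine is present, so OxaJ is inactive.
With no repressor bound, *jalX* is transcribed.
So JalX is produced and active.
With repressor KosK bound, *dulN* is not transcribed.
So DulN is not produced.
With no repressor bound, *quvB* is transcribed.
So QuvB is produced and active.
No repressor is bound and QuvB is active, so *velC* is transcribed.

ON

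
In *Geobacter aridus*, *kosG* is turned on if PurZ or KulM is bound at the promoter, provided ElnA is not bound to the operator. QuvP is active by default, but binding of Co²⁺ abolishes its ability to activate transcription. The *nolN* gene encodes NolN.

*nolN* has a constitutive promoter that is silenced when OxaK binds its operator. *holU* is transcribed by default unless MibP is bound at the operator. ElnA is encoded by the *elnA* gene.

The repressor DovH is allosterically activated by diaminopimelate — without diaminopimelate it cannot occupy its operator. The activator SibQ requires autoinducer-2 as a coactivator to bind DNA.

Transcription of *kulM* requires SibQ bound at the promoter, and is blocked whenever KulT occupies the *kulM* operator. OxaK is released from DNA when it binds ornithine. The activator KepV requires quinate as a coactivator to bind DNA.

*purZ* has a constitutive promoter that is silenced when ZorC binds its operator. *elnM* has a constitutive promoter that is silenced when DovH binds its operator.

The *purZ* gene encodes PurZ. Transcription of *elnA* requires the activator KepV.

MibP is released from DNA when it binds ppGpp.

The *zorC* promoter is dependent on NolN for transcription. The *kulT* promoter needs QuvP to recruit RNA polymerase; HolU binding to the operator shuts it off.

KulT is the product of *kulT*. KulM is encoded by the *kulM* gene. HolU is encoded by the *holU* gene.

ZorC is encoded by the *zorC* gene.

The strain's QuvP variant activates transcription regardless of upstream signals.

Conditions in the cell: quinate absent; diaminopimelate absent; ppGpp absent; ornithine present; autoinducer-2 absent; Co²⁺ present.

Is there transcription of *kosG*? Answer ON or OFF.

Quinate is absent, so KepV is inactive.
Required activator KepV is absent, so *elnA* is not transcribed.
So ElnA is not produced.
Ornithine is present, so OxaK is inactive.
With no repressor bound, *nolN* is transcribed.
So NolN is produced and active.
No repressor is bound and NolN is active, so *zorC* is transcribed.
So ZorC is produced and active.
With repressor ZorC bound, *purZ* is not transcribed.
So PurZ is not produced.
ppGpp is absent, so MibP is active.
With repressor MibP bound, *holU* is not transcribed.
So HolU is not produced.
QuvP is constitutively active in this strain.
No repressor is bound and QuvP is active, so *kulT* is transcribed.
So KulT is produced and active.
Autoinducer-2 is absent, so SibQ is inactive.
With repressor KulT bound, *kulM* is not transcribed.
So KulM is not produced.
No activator is available at the *kosG* promoter, so *kosG* is not transcribed.

OFF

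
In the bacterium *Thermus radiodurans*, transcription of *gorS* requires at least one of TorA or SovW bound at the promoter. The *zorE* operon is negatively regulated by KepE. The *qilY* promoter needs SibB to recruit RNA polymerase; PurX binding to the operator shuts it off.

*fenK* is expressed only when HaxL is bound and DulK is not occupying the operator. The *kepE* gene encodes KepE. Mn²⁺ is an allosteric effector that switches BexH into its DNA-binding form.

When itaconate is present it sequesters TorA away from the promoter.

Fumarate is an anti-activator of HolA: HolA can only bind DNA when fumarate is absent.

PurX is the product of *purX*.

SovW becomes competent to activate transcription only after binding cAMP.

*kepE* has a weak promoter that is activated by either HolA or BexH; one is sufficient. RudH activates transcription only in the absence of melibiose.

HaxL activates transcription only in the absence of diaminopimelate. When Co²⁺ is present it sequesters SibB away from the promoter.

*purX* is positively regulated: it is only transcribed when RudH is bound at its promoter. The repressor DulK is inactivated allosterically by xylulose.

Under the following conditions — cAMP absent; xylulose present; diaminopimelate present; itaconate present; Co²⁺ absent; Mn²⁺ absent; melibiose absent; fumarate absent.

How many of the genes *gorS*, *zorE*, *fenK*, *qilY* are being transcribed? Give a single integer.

Itaconate is present, so TorA is inactive.
cAMP is absent, so SovW is inactive.
No activator is available at the *gorS* promoter, so *gorS* is not transcribed.
→ *gorS* is OFF.
Fumarate is absent, so HolA is active.
Mn²⁺ is absent, so BexH is inactive.
Activator HolA is present, so *kepE* is transcribed.
So KepE is produced and active.
With repressor KepE bound, *zorE* is not transcribed.
→ *zorE* is OFF.
Diaminopimelate is present, so HaxL is inactive.
Xylulose is present, so DulK is inactive.
Required activator HaxL is absent, so *fenK* is not transcribed.
→ *fenK* is OFF.
Co²⁺ is absent, so SibB is active.
Melibiose is absent, so RudH is active.
No repressor is bound and RudH is active, so *purX* is transcribed.
So PurX is produced and active.
With repressor PurX bound, *qilY* is not transcribed.
→ *qilY* is OFF.
0 of the 4 genes are transcribed.

0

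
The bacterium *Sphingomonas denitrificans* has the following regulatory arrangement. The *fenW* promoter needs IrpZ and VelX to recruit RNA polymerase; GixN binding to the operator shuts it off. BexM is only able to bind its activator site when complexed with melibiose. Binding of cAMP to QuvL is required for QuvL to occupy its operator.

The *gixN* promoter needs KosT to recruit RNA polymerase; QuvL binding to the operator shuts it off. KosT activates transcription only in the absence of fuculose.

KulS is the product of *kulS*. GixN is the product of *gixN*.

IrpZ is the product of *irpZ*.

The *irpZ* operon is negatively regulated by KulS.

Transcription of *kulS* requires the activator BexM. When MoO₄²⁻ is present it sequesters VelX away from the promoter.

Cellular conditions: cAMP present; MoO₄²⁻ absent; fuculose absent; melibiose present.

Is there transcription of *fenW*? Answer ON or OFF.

OFF

Melibiose is present, so BexM is active.
No repressor is bound and BexM is active, so *kulS* is transcribed.
So KulS is produced and active.
With repressor KulS bound, *irpZ* is not transcribed.
So IrpZ is not produced.
Fuculose is absent, so KosT is active.
cAMP is present, so QuvL is active.
With repressor QuvL bound, *gixN* is not transcribed.
So GixN is not produced.
MoO₄²⁻ is absent, so VelX is active.
Required activator IrpZ is absent, so *fenW* is not transcribed.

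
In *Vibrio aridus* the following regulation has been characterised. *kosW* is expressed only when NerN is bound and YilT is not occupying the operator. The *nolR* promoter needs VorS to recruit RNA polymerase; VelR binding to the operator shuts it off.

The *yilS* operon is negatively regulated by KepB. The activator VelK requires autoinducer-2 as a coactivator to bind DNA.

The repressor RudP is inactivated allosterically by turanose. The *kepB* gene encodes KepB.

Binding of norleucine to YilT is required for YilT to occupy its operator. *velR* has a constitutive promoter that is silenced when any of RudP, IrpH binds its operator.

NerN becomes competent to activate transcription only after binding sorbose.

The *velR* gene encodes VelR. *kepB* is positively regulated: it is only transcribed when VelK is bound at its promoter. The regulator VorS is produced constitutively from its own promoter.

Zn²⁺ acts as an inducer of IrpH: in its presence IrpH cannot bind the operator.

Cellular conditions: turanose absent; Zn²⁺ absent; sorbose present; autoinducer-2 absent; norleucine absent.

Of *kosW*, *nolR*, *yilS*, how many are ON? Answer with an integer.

3

Norleucine is absent, so YilT is inactive.
Sorbose is present, so NerN is active.
No repressor is bound and NerN is active, so *kosW* is transcribed.
→ *kosW* is ON.
VorS is produced constitutively and is active.
Turanose is absent, so RudP is active.
Zn²⁺ is absent, so IrpH is active.
With repressor RudP bound, *velR* is not transcribed.
So VelR is not produced.
No repressor is bound and VorS is active, so *nolR* is transcribed.
→ *nolR* is ON.
Autoinducer-2 is absent, so VelK is inactive.
Required activator VelK is absent, so *kepB* is not transcribed.
So KepB is not produced.
With no repressor bound, *yilS* is transcribed.
→ *yilS* is ON.
3 of the 3 genes are transcribed.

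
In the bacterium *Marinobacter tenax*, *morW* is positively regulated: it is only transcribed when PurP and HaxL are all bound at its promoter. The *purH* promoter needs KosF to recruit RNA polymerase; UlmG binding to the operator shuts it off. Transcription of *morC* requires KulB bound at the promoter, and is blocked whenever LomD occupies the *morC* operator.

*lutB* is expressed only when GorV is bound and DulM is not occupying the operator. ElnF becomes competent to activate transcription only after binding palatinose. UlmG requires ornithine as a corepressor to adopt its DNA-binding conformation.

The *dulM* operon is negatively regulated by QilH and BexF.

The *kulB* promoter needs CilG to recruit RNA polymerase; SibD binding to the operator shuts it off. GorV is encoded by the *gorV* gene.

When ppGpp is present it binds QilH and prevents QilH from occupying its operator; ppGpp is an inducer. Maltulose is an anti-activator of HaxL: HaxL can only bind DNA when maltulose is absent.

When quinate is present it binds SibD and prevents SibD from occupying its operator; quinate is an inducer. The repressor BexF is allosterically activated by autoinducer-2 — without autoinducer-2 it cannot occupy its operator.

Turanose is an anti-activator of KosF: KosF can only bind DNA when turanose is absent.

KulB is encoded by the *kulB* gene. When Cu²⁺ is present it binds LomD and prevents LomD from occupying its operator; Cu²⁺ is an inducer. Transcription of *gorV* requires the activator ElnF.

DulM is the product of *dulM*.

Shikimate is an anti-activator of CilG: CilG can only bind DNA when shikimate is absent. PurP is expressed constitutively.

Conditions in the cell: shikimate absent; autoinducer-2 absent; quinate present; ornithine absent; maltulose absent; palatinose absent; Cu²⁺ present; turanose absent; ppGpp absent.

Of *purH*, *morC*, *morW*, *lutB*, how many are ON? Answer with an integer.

3

Ornithine is absent, so UlmG is inactive.
Turanose is absent, so KosF is active.
No repressor is bound and KosF is active, so *purH* is transcribed.
→ *purH* is ON.
Quinate is present, so SibD is inactive.
Shikimate is absent, so CilG is active.
No repressor is bound and CilG is active, so *kulB* is transcribed.
So KulB is produced and active.
Cu²⁺ is present, so LomD is inactive.
No repressor is bound and KulB is active, so *morC* is transcribed.
→ *morC* is ON.
PurP is produced constitutively and is active.
Maltulose is absent, so HaxL is active.
No repressor is bound and PurP and HaxL are active, so *morW* is transcribed.
→ *morW* is ON.
Palatinose is absent, so ElnF is inactive.
Required activator ElnF is absent, so *gorV* is not transcribed.
So GorV is not produced.
ppGpp is absent, so QilH is active.
Autoinducer-2 is absent, so BexF is inactive.
With repressor QilH bound, *dulM* is not transcribed.
So DulM is not produced.
Required activator GorV is absent, so *lutB* is not transcribed.
→ *lutB* is OFF.
3 of the 4 genes are transcribed.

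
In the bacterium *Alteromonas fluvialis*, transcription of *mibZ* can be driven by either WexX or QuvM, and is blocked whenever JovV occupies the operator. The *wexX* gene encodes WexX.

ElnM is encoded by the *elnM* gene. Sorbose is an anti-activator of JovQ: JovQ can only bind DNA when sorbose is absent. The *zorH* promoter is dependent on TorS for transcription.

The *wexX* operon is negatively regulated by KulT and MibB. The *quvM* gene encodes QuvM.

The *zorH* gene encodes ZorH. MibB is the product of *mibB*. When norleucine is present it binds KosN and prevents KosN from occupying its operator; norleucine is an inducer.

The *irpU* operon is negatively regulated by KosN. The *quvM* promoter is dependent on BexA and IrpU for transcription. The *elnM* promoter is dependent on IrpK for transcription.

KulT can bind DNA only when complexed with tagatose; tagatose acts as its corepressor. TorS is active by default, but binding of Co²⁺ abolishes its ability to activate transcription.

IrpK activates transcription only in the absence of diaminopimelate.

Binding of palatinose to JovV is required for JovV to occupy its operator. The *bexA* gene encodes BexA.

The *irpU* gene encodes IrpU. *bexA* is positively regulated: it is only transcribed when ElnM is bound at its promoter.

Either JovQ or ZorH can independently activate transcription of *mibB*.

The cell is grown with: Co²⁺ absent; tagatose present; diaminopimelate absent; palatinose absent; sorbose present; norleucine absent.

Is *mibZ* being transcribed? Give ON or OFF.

OFF

Tagatose is present, so KulT is active.
Sorbose is present, so JovQ is inactive.
Co²⁺ is absent, so TorS is active.
No repressor is bound and TorS is active, so *zorH* is transcribed.
So ZorH is produced and active.
Activator ZorH is present, so *mibB* is transcribed.
So MibB is produced and active.
With repressor KulT bound, *wexX* is not transcribed.
So WexX is not produced.
Diaminopimelate is absent, so IrpK is active.
No repressor is bound and IrpK is active, so *elnM* is transcribed.
So ElnM is produced and active.
No repressor is bound and ElnM is active, so *bexA* is transcribed.
So BexA is produced and active.
Norleucine is absent, so KosN is active.
With repressor KosN bound, *irpU* is not transcribed.
So IrpU is not produced.
Required activator IrpU is absent, so *quvM* is not transcribed.
So QuvM is not produced.
Palatinose is absent, so JovV is inactive.
No activator is available at the *mibZ* promoter, so *mibZ* is not transcribed.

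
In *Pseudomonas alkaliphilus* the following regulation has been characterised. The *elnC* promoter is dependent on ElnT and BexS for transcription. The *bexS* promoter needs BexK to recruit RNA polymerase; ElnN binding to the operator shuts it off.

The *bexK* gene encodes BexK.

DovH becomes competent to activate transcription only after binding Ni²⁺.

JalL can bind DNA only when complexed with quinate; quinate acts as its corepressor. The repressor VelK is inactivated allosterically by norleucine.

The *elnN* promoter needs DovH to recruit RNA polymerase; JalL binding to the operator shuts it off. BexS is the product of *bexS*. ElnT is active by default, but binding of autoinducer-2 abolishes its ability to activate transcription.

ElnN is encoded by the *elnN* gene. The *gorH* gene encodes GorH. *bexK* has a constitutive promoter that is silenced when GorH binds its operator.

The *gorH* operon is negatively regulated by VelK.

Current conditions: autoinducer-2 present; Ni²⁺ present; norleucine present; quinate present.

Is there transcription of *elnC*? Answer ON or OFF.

Autoinducer-2 is present, so ElnT is inactive.
Norleucine is present, so VelK is inactive.
With no repressor bound, *gorH* is transcribed.
So GorH is produced and active.
With repressor GorH bound, *bexK* is not transcribed.
So BexK is not produced.
Quinate is present, so JalL is active.
Ni²⁺ is present, so DovH is active.
With repressor JalL bound, *elnN* is not transcribed.
So ElnN is not produced.
Required activator BexK is absent, so *bexS* is not transcribed.
So BexS is not produced.
Required activator ElnT is absent, so *elnC* is not transcribed.

OFF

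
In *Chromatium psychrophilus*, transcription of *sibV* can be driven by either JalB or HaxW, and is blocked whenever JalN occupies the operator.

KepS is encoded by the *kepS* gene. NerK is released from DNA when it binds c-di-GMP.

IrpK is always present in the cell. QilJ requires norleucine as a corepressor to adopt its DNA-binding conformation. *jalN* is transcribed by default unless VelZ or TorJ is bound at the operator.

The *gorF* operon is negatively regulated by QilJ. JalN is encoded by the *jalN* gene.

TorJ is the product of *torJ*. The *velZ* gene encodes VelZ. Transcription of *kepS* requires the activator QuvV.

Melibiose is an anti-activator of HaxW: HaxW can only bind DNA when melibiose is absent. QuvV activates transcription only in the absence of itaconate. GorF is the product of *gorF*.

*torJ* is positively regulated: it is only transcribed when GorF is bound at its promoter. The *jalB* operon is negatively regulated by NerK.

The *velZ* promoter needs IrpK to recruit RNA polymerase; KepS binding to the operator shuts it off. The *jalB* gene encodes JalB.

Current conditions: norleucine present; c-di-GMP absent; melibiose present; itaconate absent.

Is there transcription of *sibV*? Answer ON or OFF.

c-di-GMP is absent, so NerK is active.
With repressor NerK bound, *jalB* is not transcribed.
So JalB is not produced.
Melibiose is present, so HaxW is inactive.
Itaconate is absent, so QuvV is active.
No repressor is bound and QuvV is active, so *kepS* is transcribed.
So KepS is produced and active.
IrpK is produced constitutively and is active.
With repressor KepS bound, *velZ* is not transcribed.
So VelZ is not produced.
Norleucine is present, so QilJ is active.
With repressor QilJ bound, *gorF* is not transcribed.
So GorF is not produced.
Required activator GorF is absent, so *torJ* is not transcribed.
So TorJ is not produced.
With no repressor bound, *jalN* is transcribed.
So JalN is produced and active.
With repressor JalN bound, *sibV* is not transcribed.

OFF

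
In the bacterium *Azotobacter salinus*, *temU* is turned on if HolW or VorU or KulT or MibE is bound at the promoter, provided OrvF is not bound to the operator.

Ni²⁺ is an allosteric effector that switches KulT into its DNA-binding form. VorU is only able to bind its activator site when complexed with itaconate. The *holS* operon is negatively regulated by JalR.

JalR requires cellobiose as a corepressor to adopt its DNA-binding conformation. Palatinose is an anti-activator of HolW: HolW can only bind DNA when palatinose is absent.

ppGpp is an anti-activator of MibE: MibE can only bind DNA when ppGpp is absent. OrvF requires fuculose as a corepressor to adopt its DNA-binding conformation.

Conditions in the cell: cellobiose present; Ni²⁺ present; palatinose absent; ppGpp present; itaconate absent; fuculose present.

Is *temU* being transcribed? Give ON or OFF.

Palatinose is absent, so HolW is active.
Fuculose is present, so OrvF is active.
Itaconate is absent, so VorU is inactive.
Ni²⁺ is present, so KulT is active.
ppGpp is present, so MibE is inactive.
With repressor OrvF bound, *temU* is not transcribed.

OFF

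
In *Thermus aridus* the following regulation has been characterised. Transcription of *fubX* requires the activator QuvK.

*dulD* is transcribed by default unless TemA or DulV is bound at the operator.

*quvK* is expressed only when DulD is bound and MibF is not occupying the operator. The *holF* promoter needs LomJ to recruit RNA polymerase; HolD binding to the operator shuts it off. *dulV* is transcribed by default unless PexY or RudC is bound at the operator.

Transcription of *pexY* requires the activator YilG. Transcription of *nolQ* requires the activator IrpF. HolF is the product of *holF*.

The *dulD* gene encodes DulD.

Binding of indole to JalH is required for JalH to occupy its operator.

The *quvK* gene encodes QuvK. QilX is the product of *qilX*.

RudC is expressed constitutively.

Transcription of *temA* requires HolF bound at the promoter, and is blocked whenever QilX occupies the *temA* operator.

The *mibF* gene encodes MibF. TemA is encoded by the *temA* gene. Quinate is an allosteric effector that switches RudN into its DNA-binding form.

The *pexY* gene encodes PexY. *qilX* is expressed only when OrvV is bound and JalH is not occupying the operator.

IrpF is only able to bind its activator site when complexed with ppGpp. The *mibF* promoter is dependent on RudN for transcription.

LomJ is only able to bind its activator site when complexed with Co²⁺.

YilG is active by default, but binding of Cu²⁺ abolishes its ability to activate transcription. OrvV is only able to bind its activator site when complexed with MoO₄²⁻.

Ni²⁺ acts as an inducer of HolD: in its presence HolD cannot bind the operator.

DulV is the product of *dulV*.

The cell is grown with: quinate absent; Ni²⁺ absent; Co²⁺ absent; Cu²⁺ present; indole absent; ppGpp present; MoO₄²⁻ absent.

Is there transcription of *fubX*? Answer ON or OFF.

ON

Indole is absent, so JalH is inactive.
MoO₄²⁻ is absent, so OrvV is inactive.
Required activator OrvV is absent, so *qilX* is not transcribed.
So QilX is not produced.
Ni²⁺ is absent, so HolD is active.
Co²⁺ is absent, so LomJ is inactive.
With repressor HolD bound, *holF* is not transcribed.
So HolF is not produced.
Required activator HolF is absent, so *temA* is not transcribed.
So TemA is not produced.
Cu²⁺ is present, so YilG is inactive.
Required activator YilG is absent, so *pexY* is not transcribed.
So PexY is not produced.
RudC is produced constitutively and is active.
With repressor RudC bound, *dulV* is not transcribed.
So DulV is not produced.
With no repressor bound, *dulD* is transcribed.
So DulD is produced and active.
Quinate is absent, so RudN is inactive.
Required activator RudN is absent, so *mibF* is not transcribed.
So MibF is not produced.
No repressor is bound and DulD is active, so *quvK* is transcribed.
So QuvK is produced and active.
No repressor is bound and QuvK is active, so *fubX* is transcribed.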